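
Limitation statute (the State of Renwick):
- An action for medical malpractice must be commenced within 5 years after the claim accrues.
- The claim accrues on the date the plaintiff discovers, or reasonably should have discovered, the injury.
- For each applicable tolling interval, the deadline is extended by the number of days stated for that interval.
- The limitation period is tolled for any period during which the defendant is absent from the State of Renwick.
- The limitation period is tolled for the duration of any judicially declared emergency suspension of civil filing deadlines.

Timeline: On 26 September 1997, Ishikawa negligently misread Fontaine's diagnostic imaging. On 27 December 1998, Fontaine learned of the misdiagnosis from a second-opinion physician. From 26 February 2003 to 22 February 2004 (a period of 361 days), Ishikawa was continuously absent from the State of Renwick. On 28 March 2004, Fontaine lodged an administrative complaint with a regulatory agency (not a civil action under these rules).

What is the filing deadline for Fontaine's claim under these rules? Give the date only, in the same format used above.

Under the discovery rule, the claim accrued on 27 December 1998, when Fontaine discovered the injury — not on the 26 September 1997 date of the underlying act.
Adding the 5 years base period to 27 December 1998 gives a deadline of 27 December 2003, before any tolling.
The defendant's absence from the jurisdiction from 26 February 2003 to 22 February 2004 tolled the period for 361 days, extending the deadline to 22 December 2004.
The other events in the timeline have no effect on the limitation period under the stated rules.

22 December 2004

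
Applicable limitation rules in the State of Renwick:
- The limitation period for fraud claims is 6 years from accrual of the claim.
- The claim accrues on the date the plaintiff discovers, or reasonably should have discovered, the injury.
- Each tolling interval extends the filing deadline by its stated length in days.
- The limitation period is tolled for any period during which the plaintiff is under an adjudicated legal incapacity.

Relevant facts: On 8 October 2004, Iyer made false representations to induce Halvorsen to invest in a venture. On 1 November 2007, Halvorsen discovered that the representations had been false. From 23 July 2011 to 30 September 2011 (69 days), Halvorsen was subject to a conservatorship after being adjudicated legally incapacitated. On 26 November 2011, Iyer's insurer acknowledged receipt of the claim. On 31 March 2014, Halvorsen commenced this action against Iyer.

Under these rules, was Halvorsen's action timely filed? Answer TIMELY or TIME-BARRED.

TIME-BARRED

The claim did not accrue until Halvorsen discovered the injury on 1 November 2007; the 8 October 2004 act date does not start the clock under the stated rule.
The untolled deadline — 6 years after 1 November 2007 — is 1 November 2013.
Because the plaintiff's legal incapacity ran from 23 July 2011 to 30 September 2011, the deadline is extended by 69 days to 9 January 2014.
Nothing else in the chronology tolls or restarts the period.
Halvorsen filed on 31 March 2014, after the 9 January 2014 deadline, so the action is time-barred.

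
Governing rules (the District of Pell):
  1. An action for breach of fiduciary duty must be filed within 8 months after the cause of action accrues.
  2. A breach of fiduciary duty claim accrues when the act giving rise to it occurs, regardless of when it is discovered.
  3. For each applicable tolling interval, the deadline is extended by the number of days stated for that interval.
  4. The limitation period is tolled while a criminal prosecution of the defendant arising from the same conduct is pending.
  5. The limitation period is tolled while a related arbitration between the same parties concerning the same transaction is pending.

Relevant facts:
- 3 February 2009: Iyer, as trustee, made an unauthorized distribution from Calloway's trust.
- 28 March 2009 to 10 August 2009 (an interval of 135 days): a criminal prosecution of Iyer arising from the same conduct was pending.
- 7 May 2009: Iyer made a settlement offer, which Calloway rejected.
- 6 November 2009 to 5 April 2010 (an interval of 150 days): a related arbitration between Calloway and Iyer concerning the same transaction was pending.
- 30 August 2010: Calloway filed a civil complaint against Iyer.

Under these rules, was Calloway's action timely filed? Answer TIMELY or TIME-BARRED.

The limitation period began to run on 3 February 2009.
8 months from 3 February 2009 is 3 October 2009.
Because the pending criminal prosecution ran from 28 March 2009 to 10 August 2009, the deadline is extended by 135 days to 15 February 2010.
Because the pending related arbitration ran from 6 November 2009 to 5 April 2010, the deadline is extended by 150 days to 15 July 2010.
None of the other events listed affects the running of the period under the stated rules.
Filing on 30 August 2010 missed the 15 July 2010 deadline — the action is time-barred.

TIME-BARRED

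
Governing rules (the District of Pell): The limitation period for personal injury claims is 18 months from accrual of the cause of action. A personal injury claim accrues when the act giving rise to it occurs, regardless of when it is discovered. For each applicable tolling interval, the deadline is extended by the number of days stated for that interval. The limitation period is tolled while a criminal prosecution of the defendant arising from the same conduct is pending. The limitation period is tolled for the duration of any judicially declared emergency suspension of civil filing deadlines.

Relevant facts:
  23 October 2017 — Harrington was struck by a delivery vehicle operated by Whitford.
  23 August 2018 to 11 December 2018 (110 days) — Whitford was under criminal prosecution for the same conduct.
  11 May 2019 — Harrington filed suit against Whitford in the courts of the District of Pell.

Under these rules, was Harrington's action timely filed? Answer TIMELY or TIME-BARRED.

The limitation period began to run on 23 October 2017.
Adding the 18 months base period to 23 October 2017 gives a deadline of 23 April 2019, before any tolling.
The period was tolled for 110 days by the pending criminal prosecution (23 August 2018 to 11 December 2018), pushing the deadline to 11 August 2019.
Harrington filed on 11 May 2019, before the 11 August 2019 deadline, so the action is timely.

TIMELY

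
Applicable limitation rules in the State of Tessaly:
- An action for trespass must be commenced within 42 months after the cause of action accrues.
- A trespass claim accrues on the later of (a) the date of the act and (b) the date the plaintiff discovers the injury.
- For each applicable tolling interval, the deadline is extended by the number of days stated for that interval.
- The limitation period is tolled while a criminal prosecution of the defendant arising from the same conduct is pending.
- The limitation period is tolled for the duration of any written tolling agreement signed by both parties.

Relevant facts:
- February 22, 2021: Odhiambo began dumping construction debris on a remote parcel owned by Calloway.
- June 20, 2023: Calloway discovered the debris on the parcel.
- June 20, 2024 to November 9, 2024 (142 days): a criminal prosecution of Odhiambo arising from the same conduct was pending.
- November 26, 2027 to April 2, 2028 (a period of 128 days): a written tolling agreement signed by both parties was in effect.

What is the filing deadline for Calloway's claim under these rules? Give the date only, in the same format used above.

May 11, 2027

The claim accrued on June 20, 2023 — the later of the February 22, 2021 act and the June 20, 2023 discovery.
Adding the 42 months base period to June 20, 2023 gives a deadline of December 20, 2026, before any tolling.
The period was tolled for 142 days by the pending criminal prosecution (June 20, 2024 to November 9, 2024), pushing the deadline to May 11, 2027.
The written tolling agreement starting November 26, 2027 came too late — the period had run on May 11, 2027 — and so does not extend the deadline.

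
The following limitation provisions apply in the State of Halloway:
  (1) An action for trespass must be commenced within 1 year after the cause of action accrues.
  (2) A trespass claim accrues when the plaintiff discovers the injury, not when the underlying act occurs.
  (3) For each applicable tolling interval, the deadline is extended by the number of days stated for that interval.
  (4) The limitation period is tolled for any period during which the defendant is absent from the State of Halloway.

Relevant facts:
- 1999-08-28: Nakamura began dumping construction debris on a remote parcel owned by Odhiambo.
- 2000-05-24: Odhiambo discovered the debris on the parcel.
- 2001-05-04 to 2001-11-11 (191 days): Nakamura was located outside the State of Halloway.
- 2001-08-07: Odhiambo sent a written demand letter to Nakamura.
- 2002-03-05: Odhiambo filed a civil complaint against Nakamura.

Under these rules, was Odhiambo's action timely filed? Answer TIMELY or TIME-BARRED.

The claim did not accrue until Odhiambo discovered the injury on 2000-05-24; the 1999-08-28 act date does not start the clock under the stated rule.
Adding the 1 year base period to 2000-05-24 gives a deadline of 2001-05-24, before any tolling.
Because the defendant's absence from the jurisdiction ran from 2001-05-04 to 2001-11-11, the deadline is extended by 191 days to 2001-12-01.
Nothing else in the chronology tolls or restarts the period.
Filing on 2002-03-05 missed the 2001-12-01 deadline — the action is time-barred.

TIME-BARRED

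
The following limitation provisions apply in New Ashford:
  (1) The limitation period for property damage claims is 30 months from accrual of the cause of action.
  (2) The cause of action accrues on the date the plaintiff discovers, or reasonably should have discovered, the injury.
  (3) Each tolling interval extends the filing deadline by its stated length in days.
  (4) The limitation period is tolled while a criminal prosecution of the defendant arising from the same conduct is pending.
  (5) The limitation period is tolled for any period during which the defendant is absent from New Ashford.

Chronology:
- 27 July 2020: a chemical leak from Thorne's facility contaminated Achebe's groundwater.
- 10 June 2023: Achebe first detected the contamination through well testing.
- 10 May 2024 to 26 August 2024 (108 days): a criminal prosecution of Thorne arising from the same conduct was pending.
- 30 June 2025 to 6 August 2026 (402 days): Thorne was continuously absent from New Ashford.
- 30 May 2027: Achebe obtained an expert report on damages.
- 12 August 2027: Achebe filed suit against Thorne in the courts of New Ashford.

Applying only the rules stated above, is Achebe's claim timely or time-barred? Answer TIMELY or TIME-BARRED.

The claim did not accrue until Achebe discovered the injury on 10 June 2023; the 27 July 2020 act date does not start the clock under the stated rule.
30 months from 10 June 2023 is 10 December 2025.
The pending criminal prosecution from 10 May 2024 to 26 August 2024 tolled the period for 108 days, extending the deadline to 28 March 2026.
The period was tolled for 402 days by the defendant's absence from the jurisdiction (30 June 2025 to 6 August 2026), pushing the deadline to 4 May 2027.
None of the other events listed affects the running of the period under the stated rules.
The 12 August 2027 filing falls after the 4 May 2027 deadline; the claim is time-barred.

TIME-BARRED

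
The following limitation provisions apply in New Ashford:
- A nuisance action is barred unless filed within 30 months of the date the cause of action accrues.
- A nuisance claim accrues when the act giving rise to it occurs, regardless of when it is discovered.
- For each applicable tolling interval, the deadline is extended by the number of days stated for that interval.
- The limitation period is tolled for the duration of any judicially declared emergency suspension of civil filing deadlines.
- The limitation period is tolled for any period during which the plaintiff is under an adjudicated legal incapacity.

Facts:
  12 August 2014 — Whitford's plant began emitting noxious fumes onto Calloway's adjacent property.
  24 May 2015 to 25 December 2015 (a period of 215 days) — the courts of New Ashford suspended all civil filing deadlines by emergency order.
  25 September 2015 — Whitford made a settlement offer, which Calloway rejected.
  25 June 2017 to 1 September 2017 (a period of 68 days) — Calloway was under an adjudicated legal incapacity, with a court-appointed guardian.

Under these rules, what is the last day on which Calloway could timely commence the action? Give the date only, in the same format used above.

22 November 2017

The claim accrued on 12 August 2014, when the wrongful act occurred.
Adding the 30 months base period to 12 August 2014 gives a deadline of 12 February 2017, before any tolling.
Because the emergency suspension of filing deadlines ran from 24 May 2015 to 25 December 2015, the deadline is extended by 215 days to 15 September 2017.
The period was tolled for 68 days by the plaintiff's legal incapacity (25 June 2017 to 1 September 2017), pushing the deadline to 22 November 2017.
None of the other events listed affects the running of the period under the stated rules.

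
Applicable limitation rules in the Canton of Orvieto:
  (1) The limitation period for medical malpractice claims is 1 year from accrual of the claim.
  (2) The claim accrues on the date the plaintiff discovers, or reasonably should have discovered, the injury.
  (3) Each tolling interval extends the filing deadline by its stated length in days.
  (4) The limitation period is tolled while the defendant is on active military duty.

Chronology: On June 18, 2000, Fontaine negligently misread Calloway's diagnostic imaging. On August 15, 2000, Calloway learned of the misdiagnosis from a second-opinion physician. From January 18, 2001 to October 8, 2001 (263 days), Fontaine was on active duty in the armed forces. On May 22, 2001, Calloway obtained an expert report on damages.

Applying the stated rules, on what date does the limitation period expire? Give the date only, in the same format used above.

The claim did not accrue until Calloway discovered the injury on August 15, 2000; the June 18, 2000 act date does not start the clock under the stated rule.
1 year from August 15, 2000 is August 15, 2001.
The defendant's active military service from January 18, 2001 to October 8, 2001 tolled the period for 263 days, extending the deadline to May 5, 2002.
The other events in the timeline have no effect on the limitation period under the stated rules.

May 5, 2002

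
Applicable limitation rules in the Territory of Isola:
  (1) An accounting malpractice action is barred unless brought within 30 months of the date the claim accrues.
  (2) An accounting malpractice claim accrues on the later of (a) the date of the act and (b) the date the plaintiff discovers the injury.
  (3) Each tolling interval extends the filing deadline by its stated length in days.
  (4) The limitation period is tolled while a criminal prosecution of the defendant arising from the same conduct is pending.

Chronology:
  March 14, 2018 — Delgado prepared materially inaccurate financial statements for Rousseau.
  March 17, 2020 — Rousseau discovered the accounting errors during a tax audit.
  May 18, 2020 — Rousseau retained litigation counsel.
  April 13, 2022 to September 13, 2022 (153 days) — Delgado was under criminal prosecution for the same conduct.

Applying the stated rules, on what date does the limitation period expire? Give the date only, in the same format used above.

Because discovery on March 17, 2020 post-dates the March 14, 2018 act, accrual under the later-of rule falls on March 17, 2020.
Adding the 30 months base period to March 17, 2020 gives a deadline of September 17, 2022, before any tolling.
The period was tolled for 153 days by the pending criminal prosecution (April 13, 2022 to September 13, 2022), pushing the deadline to February 17, 2023.
The other events in the timeline have no effect on the limitation period under the stated rules.

February 17, 2023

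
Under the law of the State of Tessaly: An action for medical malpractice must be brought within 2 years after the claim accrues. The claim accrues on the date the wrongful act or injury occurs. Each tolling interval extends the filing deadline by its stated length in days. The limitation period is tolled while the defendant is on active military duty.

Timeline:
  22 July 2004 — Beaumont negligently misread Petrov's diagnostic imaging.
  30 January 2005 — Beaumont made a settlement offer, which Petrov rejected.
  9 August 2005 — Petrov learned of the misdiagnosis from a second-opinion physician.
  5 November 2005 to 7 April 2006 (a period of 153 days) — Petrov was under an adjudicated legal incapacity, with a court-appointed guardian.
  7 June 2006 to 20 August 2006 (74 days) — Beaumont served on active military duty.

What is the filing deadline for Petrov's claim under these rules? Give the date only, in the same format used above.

4 October 2006

Accrual is governed by the date of the act, so the period began to run on 22 July 2004; the later discovery on 9 August 2005 is irrelevant under the stated rule.
The untolled deadline — 2 years after 22 July 2004 — is 22 July 2006.
Because the defendant's active military service ran from 7 June 2006 to 20 August 2006, the deadline is extended by 74 days to 4 October 2006.
Although the plaintiff's incapacity ran from 5 November 2005 to 7 April 2006, the stated rules do not make that a tolling event, so it is disregarded.
Nothing else in the chronology tolls or restarts the period.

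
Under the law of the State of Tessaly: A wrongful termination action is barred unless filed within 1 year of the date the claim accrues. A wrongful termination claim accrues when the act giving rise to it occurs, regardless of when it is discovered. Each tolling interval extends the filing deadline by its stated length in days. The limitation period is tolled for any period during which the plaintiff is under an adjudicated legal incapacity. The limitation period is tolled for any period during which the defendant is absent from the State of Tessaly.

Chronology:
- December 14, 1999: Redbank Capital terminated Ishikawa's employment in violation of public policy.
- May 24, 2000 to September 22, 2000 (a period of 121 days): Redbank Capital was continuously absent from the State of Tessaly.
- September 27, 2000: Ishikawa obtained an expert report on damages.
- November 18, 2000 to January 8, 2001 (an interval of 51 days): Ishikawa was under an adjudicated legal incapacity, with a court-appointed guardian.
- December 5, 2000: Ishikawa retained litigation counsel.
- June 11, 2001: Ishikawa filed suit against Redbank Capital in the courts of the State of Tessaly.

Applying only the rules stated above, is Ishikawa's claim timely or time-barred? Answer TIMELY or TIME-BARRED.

The limitation period began to run on December 14, 1999.
1 year from December 14, 1999 is December 14, 2000.
The period was tolled for 121 days by the defendant's absence from the jurisdiction (May 24, 2000 to September 22, 2000), pushing the deadline to April 14, 2001.
The period was tolled for 51 days by the plaintiff's legal incapacity (November 18, 2000 to January 8, 2001), pushing the deadline to June 4, 2001.
None of the other events listed affects the running of the period under the stated rules.
The June 11, 2001 filing falls after the June 4, 2001 deadline; the claim is time-barred.

TIME-BARRED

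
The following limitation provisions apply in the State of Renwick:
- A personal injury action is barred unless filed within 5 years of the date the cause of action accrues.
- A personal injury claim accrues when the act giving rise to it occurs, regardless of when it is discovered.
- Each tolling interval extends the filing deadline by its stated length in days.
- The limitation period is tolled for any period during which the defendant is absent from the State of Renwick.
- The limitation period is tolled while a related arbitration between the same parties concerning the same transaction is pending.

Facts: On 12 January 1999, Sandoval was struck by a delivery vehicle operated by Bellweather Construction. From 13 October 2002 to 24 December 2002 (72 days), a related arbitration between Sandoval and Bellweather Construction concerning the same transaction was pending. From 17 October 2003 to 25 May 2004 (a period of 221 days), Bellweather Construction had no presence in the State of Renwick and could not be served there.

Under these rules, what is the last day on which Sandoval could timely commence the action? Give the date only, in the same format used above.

The claim accrued on 12 January 1999, when the wrongful act occurred.
The untolled deadline — 5 years after 12 January 1999 — is 12 January 2004.
The pending related arbitration from 13 October 2002 to 24 December 2002 tolled the period for 72 days, extending the deadline to 24 March 2004.
The defendant's absence from the jurisdiction from 17 October 2003 to 25 May 2004 tolled the period for 221 days, extending the deadline to 31 October 2004.

31 October 2004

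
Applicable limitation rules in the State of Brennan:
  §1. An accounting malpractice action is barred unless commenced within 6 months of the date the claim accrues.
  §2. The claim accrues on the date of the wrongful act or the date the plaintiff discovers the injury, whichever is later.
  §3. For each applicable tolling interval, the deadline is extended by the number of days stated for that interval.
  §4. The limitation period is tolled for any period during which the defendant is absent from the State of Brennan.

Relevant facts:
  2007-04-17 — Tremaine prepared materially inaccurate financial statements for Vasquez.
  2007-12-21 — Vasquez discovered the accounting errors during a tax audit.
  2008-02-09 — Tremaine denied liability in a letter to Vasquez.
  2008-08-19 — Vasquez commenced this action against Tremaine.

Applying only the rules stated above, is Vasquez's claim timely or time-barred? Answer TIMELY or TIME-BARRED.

TIME-BARRED

Because discovery on 2007-12-21 post-dates the 2007-04-17 act, accrual under the later-of rule falls on 2007-12-21.
The untolled deadline — 6 months after 2007-12-21 — is 2008-06-21.
Nothing else in the chronology tolls or restarts the period.
Vasquez filed on 2008-08-19, after the 2008-06-21 deadline, so the action is time-barred.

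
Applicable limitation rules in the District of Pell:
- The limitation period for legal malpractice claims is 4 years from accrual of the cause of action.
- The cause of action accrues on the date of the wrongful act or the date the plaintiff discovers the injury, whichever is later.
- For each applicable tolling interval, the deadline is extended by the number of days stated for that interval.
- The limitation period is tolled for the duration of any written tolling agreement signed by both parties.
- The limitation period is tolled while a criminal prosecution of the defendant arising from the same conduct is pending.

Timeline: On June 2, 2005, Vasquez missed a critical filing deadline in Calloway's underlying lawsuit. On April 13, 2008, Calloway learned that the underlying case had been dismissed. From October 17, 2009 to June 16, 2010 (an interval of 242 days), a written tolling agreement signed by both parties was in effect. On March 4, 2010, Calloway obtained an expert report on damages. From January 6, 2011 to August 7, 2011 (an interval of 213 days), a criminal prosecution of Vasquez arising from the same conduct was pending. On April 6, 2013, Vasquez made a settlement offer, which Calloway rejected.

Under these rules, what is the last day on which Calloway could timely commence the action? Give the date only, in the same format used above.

Taking the later of the act (June 2, 2005) and discovery (April 13, 2008), the claim accrued on April 13, 2008.
Adding the 4 years base period to April 13, 2008 gives a deadline of April 13, 2012, before any tolling.
The period was tolled for 242 days by the written tolling agreement (October 17, 2009 to June 16, 2010), pushing the deadline to December 11, 2012.
Because the pending criminal prosecution ran from January 6, 2011 to August 7, 2011, the deadline is extended by 213 days to July 12, 2013.
The other events in the timeline have no effect on the limitation period under the stated rules.

July 12, 2013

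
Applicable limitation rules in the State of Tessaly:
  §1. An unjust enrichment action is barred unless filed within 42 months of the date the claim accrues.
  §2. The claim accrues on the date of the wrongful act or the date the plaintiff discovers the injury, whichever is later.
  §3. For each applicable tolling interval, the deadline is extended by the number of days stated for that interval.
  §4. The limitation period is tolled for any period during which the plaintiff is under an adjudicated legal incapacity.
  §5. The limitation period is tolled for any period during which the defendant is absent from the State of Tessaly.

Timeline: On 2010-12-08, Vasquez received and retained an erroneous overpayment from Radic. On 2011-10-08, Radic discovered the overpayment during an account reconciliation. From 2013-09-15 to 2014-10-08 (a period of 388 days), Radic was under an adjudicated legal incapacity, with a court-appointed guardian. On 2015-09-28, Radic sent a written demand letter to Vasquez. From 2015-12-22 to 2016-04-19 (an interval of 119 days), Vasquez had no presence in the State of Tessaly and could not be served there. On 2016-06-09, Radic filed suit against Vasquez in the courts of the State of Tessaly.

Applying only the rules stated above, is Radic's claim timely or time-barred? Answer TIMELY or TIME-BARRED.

TIMELY

Taking the later of the act (2010-12-08) and discovery (2011-10-08), the claim accrued on 2011-10-08.
42 months from 2011-10-08 is 2015-04-08.
Because the plaintiff's legal incapacity ran from 2013-09-15 to 2014-10-08, the deadline is extended by 388 days to 2016-04-30.
The period was tolled for 119 days by the defendant's absence from the jurisdiction (2015-12-22 to 2016-04-19), pushing the deadline to 2016-08-27.
None of the other events listed affects the running of the period under the stated rules.
Radic filed on 2016-06-09, before the 2016-08-27 deadline, so the action is timely.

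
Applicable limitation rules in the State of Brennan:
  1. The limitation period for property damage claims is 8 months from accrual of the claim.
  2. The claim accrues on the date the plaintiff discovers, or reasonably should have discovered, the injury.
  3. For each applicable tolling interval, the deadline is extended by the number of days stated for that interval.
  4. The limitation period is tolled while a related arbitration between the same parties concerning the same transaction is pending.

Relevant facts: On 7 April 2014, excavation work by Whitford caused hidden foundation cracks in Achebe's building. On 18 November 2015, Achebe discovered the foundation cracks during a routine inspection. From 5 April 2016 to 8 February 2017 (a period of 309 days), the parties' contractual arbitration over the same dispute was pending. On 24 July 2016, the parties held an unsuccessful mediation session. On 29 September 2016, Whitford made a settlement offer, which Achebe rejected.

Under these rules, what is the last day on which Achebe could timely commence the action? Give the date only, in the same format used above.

Under the discovery rule, the claim accrued on 18 November 2015, when Achebe discovered the injury — not on the 7 April 2014 date of the underlying act.
Adding the 8 months base period to 18 November 2015 gives a deadline of 18 July 2016, before any tolling.
The pending related arbitration from 5 April 2016 to 8 February 2017 tolled the period for 309 days, extending the deadline to 23 May 2017.
Nothing else in the chronology tolls or restarts the period.

23 May 2017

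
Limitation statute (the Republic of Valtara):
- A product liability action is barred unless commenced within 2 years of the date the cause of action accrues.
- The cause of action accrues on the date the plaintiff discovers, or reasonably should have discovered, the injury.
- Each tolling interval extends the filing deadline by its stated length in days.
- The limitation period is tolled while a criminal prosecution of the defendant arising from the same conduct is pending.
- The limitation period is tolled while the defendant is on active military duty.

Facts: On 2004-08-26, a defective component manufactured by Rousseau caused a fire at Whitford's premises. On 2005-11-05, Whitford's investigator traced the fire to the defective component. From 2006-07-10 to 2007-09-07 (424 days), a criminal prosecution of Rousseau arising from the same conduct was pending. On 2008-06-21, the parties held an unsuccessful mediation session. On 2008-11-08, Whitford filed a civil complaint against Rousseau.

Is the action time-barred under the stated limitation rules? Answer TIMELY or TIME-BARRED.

TIMELY

Accrual is tied to discovery, so the period began on 2005-11-05 rather than on 2004-08-26 when the act occurred.
Adding the 2 years base period to 2005-11-05 gives a deadline of 2007-11-05, before any tolling.
The period was tolled for 424 days by the pending criminal prosecution (2006-07-10 to 2007-09-07), pushing the deadline to 2009-01-02.
None of the other events listed affects the running of the period under the stated rules.
Whitford filed on 2008-11-08, before the 2009-01-02 deadline, so the action is timely.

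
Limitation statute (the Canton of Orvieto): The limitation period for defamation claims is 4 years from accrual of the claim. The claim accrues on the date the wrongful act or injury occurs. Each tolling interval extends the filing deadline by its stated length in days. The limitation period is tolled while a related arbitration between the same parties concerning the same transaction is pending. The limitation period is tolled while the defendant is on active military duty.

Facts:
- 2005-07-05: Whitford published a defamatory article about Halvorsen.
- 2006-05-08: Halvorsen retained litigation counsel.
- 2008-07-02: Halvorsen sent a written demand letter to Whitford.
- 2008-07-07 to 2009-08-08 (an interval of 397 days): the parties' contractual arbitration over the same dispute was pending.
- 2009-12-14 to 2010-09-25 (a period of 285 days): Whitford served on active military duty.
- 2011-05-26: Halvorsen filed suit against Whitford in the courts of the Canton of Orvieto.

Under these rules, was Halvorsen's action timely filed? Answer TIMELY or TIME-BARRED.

The claim accrued on 2005-07-05, the date of the act.
Adding the 4 years base period to 2005-07-05 gives a deadline of 2009-07-05, before any tolling.
The pending related arbitration from 2008-07-07 to 2009-08-08 tolled the period for 397 days, extending the deadline to 2010-08-06.
The period was tolled for 285 days by the defendant's active military service (2009-12-14 to 2010-09-25), pushing the deadline to 2011-05-18.
The other events in the timeline have no effect on the limitation period under the stated rules.
The 2011-05-26 filing falls after the 2011-05-18 deadline; the claim is time-barred.

TIME-BARRED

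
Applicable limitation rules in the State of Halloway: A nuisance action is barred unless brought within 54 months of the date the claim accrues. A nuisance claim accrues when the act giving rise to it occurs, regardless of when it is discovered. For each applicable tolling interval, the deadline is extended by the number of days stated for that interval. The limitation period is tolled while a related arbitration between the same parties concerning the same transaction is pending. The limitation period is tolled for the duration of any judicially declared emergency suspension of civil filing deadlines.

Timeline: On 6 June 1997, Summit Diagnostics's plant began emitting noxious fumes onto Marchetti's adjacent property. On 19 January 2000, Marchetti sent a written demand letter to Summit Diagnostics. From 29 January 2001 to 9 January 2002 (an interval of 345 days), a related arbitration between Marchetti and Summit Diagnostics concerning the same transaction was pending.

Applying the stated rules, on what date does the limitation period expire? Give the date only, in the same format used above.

16 November 2002

The limitation period began to run on 6 June 1997.
Adding the 54 months base period to 6 June 1997 gives a deadline of 6 December 2001, before any tolling.
Because the pending related arbitration ran from 29 January 2001 to 9 January 2002, the deadline is extended by 345 days to 16 November 2002.
None of the other events listed affects the running of the period under the stated rules.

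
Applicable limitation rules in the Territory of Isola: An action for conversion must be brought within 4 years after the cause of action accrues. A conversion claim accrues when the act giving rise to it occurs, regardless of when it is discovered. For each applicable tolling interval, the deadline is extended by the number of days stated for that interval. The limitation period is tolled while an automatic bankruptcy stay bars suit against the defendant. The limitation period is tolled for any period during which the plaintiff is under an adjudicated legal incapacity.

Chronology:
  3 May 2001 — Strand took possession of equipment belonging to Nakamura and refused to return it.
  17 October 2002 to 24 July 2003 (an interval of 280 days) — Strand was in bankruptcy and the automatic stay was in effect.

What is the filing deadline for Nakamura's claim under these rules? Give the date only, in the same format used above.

7 February 2006

The limitation period began to run on 3 May 2001.
4 years from 3 May 2001 is 3 May 2005.
Because the automatic bankruptcy stay ran from 17 October 2002 to 24 July 2003, the deadline is extended by 280 days to 7 February 2006.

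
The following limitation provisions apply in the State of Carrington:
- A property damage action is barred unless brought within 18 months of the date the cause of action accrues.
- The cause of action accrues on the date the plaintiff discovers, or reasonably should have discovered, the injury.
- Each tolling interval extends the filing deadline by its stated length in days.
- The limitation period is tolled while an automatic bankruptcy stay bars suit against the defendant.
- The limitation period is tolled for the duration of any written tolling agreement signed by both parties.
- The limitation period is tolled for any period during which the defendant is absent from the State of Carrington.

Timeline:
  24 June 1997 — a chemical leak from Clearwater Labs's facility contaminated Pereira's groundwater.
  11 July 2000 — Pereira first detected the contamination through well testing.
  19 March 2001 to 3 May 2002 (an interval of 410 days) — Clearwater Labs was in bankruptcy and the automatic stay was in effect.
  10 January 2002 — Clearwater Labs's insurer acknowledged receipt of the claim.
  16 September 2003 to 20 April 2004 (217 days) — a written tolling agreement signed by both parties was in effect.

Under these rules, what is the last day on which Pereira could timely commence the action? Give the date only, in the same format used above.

25 February 2003

The claim did not accrue until Pereira discovered the injury on 11 July 2000; the 24 June 1997 act date does not start the clock under the stated rule.
Adding the 18 months base period to 11 July 2000 gives a deadline of 11 January 2002, before any tolling.
The period was tolled for 410 days by the automatic bankruptcy stay (19 March 2001 to 3 May 2002), pushing the deadline to 25 February 2003.
The written tolling agreement starting 16 September 2003 came too late — the period had run on 25 February 2003 — and so does not extend the deadline.
None of the other events listed affects the running of the period under the stated rules.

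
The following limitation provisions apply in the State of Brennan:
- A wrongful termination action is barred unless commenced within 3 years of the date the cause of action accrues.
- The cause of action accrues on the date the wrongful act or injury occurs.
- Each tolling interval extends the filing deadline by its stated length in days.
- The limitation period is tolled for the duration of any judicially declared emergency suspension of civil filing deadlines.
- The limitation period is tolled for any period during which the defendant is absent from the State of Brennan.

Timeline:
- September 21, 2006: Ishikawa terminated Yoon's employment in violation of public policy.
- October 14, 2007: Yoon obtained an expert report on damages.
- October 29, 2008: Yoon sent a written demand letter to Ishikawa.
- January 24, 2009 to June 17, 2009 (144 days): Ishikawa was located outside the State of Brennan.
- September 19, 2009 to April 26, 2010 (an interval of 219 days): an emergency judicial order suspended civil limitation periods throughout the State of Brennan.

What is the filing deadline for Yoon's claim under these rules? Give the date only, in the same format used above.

The cause of action accrued on September 21, 2006, the date of the act.
The untolled deadline — 3 years after September 21, 2006 — is September 21, 2009.
Because the defendant's absence from the jurisdiction ran from January 24, 2009 to June 17, 2009, the deadline is extended by 144 days to February 12, 2010.
The emergency suspension of filing deadlines from September 19, 2009 to April 26, 2010 tolled the period for 219 days, extending the deadline to September 19, 2010.
Nothing else in the chronology tolls or restarts the period.

September 19, 2010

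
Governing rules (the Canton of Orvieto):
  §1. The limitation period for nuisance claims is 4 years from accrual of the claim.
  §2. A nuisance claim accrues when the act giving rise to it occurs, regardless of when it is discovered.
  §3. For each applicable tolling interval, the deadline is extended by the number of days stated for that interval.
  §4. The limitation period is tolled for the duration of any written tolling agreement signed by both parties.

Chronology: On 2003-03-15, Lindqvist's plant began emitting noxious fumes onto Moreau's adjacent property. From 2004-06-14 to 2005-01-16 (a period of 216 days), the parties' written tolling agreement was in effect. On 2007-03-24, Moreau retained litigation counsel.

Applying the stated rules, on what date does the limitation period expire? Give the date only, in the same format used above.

The claim accrued on 2003-03-15, when the wrongful act occurred.
Adding the 4 years base period to 2003-03-15 gives a deadline of 2007-03-15, before any tolling.
The written tolling agreement from 2004-06-14 to 2005-01-16 tolled the period for 216 days, extending the deadline to 2007-10-17.
None of the other events listed affects the running of the period under the stated rules.

2007-10-17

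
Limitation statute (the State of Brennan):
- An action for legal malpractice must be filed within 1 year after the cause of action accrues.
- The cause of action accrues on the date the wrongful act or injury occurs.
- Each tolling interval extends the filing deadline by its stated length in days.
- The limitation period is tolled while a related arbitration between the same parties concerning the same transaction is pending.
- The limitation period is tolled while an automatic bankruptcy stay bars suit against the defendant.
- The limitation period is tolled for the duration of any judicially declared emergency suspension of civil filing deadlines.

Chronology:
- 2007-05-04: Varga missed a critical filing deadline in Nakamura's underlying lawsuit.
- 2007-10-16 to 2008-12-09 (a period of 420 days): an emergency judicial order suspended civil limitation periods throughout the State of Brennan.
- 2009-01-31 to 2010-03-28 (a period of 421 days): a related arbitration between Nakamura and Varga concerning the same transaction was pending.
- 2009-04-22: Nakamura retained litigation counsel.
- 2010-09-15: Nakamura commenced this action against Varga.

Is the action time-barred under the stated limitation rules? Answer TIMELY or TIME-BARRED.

TIME-BARRED

The cause of action accrued on 2007-05-04, the date of the act.
1 year from 2007-05-04 is 2008-05-04.
The period was tolled for 420 days by the emergency suspension of filing deadlines (2007-10-16 to 2008-12-09), pushing the deadline to 2009-06-28.
The period was tolled for 421 days by the pending related arbitration (2009-01-31 to 2010-03-28), pushing the deadline to 2010-08-23.
Nothing else in the chronology tolls or restarts the period.
The 2010-09-15 filing falls after the 2010-08-23 deadline; the claim is time-barred.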